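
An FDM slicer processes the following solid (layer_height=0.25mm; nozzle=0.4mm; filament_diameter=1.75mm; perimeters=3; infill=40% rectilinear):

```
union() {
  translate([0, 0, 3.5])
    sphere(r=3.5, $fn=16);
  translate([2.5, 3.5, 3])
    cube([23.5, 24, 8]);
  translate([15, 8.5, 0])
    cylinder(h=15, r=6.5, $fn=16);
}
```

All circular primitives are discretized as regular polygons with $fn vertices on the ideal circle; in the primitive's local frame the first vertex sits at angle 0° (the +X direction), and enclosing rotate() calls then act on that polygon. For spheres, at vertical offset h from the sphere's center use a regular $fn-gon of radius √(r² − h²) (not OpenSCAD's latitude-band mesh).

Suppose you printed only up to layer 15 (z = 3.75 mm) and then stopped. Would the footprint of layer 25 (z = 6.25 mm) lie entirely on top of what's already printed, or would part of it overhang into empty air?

entirely on top

Compare the two slices. At z = 3.75: the r=3.5 sphere contributes a regular 16-gon of circumradius √(3.5²−0.25²) = 3.491 (area = (16/2)·3.491²·sin(360°/16) = 37.31 mm²); the cube at (2.5, 3.5) is present — its section is the full 23.5×24 rectangle (area 564.00 mm²); the r=6.5 cylinder at (15, 8.5) gives a regular 16-gon of circumradius 6.5 (constant along its height) (area = (16/2)·6.500²·sin(360°/16) = 129.35 mm²); Combining (union): the regions partially overlap — summed areas 730.66 mm² minus the doubly-counted overlap 121.60 mm² gives 609.06 mm² — area = 609.06 mm². At z = 6.25: the r=3.5 sphere slices to a regular 16-gon of circumradius 2.165 (√(r²−h²) with h=2.75 from center) (area = (16/2)·2.165²·sin(360°/16) = 14.35 mm²); the 23.5×24 cube at (2.5, 3.5) contributes its full rectangle (area 564.00 mm²); the cylinder at (15, 8.5): section is a regular 16-gon, circumradius r=6.5 (area = (16/2)·6.500²·sin(360°/16) = 129.35 mm²); Merging all regions: the regions partially overlap — summed areas 707.70 mm² minus the doubly-counted overlap 121.60 mm² gives 586.09 mm² — area = 586.09 mm². Checking containment: the cross-section at z = 6.25 is a subset of the cross-section at z = 3.75.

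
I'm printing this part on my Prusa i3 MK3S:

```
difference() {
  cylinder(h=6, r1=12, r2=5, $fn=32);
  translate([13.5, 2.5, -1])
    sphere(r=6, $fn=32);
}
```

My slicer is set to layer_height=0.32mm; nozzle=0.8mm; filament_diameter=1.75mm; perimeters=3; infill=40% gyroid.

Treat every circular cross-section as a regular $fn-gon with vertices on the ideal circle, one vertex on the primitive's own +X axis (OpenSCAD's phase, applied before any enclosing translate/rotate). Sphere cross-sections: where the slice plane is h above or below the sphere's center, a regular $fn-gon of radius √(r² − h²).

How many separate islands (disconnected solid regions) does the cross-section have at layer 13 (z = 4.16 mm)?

1

At z = 4.16 mm: the cone: at t=0.693 of its height the radius interpolates to r₁+(r₂−r₁)t = 7.147, giving a regular 32-gon of that circumradius; the r=6 sphere at (13.5, 2.5) contributes a regular 32-gon of circumradius √(6²−5.16²) = 3.062; Subtracting the remaining from the first: starting from the cone, the r=6 sphere at (13.5, 2.5) misses the remaining region (no effect) — 1 connected region. Overall, the cross-section is a single solid region. Island count = 1.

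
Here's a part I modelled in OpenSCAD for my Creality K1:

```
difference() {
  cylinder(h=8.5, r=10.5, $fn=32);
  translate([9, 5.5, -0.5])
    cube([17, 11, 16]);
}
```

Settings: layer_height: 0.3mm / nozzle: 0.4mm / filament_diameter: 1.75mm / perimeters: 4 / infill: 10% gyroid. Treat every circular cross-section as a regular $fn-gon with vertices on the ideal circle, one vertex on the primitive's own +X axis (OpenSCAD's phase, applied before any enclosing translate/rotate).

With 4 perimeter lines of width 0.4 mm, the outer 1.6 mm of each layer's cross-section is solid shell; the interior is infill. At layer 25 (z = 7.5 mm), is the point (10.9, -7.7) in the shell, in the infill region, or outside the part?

outside

At z = 7.5 mm: the cylinder: section is a regular 32-gon, circumradius r=10.5; the 17×11 cube at (9, 5.5) contributes its full rectangle; After the difference (first − rest): starting from the r=10.5 cylinder, the 17×11 cube at (9, 5.5) misses the remaining region (no effect) — 1 connected region. Overall, the cross-section is a single solid region. The nearest boundary edge runs (8.73, -5.83)→(7.42, -7.42); distance from the point to it = 2.86 mm. The point is not inside any of the regions above, so it lies outside the cross-section (2.86 mm from the nearest boundary).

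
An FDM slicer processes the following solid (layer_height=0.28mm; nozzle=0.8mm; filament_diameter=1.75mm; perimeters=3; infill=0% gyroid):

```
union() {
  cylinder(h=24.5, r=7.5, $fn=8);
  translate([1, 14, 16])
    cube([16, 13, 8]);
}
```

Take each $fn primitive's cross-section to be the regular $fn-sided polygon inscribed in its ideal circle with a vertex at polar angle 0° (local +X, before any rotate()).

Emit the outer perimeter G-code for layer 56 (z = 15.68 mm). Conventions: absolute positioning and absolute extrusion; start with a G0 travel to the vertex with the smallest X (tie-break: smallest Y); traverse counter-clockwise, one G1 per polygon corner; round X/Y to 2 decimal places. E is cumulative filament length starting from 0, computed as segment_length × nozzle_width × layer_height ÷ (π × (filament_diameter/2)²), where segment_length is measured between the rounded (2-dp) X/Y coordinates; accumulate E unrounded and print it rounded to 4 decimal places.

G0 X-7.50 Y0.00 Z15.68
G1 X-5.30 Y-5.30 E0.5344
G1 X0.00 Y-7.50 E1.0688
G1 X5.30 Y-5.30 E1.6032
G1 X7.50 Y0.00 E2.1377
G1 X5.30 Y5.30 E2.6721
G1 X0.00 Y7.50 E3.2065
G1 X-5.30 Y5.30 E3.7409
G1 X-7.50 Y0.00 E4.2753

At z = 15.68 mm: the cylinder: section is a regular 8-gon, circumradius r=7.5; the cube at (1, 14) does not reach this height (z outside [16, 24]); Taking the union: only the r=7.5 cylinder is present, so the union is just that shape — 1 connected region. The outline is a single polygon with 8 vertices. Extrusion per mm of travel: 0.8 × 0.28 / (π × 0.875²) = 0.093128. Accumulating E over each segment gives final E = 4.2753.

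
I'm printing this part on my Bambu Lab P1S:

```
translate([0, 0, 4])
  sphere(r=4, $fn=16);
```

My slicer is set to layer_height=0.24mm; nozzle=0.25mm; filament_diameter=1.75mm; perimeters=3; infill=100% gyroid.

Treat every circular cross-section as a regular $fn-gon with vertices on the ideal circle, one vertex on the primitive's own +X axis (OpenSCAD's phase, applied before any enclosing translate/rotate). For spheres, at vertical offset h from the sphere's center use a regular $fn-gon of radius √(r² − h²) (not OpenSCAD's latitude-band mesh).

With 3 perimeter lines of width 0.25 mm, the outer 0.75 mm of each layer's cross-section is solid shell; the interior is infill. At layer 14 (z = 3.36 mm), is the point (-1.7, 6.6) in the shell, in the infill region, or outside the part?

outside

At z = 3.36 mm: the sphere: section is a regular 16-gon, circumradius = √(r²−h²) = √(4²−0.64²) = 3.948. Overall, the cross-section is a single solid region. The nearest boundary edge runs (0.00, 3.95)→(-1.51, 3.65); distance from the point to it = 2.93 mm. The point is not inside any of the regions above, so it lies outside the cross-section (2.93 mm from the nearest boundary).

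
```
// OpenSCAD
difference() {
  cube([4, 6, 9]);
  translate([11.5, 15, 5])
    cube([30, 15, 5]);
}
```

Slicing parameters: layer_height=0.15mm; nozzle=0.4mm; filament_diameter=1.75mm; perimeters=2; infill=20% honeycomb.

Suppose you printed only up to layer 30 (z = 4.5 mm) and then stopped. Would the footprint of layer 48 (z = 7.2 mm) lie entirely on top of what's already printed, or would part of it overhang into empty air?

entirely on top

Compare the two slices. At z = 4.5: the 4×6 cube contributes its full rectangle (area 24.00 mm²); the cube at (11.5, 15) is not intersected at this z (z outside [5, 10]); After the difference (first − rest): none of the subtracted shapes is present at this height, so the 4×6 cube is unchanged — area = 24.00 mm². At z = 7.2: the cube (footprint 4×6) is included at this height (area 24.00 mm²); the cube at (11.5, 15) (footprint 30×15) is included at this height (area 450.00 mm²); Subtracting the remaining from the first: starting from the 4×6 cube (24.00 mm²), the 30×15 cube at (11.5, 15) misses the remaining region (no effect) — area = 24.00 mm². Checking containment: the cross-section at z = 7.2 is a subset of the cross-section at z = 4.5.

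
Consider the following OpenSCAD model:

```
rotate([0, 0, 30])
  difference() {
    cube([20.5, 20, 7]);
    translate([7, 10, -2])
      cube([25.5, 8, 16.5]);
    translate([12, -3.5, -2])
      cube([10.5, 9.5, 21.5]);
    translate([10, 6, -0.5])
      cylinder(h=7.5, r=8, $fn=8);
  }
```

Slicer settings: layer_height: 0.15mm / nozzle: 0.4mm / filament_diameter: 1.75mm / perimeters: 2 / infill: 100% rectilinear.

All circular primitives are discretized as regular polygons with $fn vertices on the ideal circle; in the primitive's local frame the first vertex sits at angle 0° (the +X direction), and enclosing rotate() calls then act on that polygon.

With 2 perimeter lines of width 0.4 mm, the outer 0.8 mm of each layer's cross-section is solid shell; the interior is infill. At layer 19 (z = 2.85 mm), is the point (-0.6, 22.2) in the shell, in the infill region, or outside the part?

At z = 2.85 mm: the cube is present — its section is the full 20.5×20 rectangle; the cube at (7, 10) (footprint 25.5×8) is included at this height; the cube at (12, -3.5) is present — its section is the full 10.5×9.5 rectangle; the r=8 cylinder at (10, 6) contributes a regular 8-gon of circumradius 8; Taking the first minus the rest: starting from the 20.5×20 cube, the 25.5×8 cube at (7, 10) partially overlaps it — only the 108.00 mm² overlap (of its 204.00 mm²) is removed, clipping the outline; the 10.5×9.5 cube at (12, -3.5) partially overlaps it — only the 51.00 mm² overlap (of its 99.75 mm²) is removed, clipping the outline; the r=8 cylinder at (10, 6) partially overlaps it — only the 116.23 mm² overlap (of its 181.02 mm²) is removed, clipping the outline — 2 connected regions; (rotated 30° about Z; rotation is an isometry so areas/perimeters/island counts are preserved). Overall, the cross-section has 2 separate islands. Undo the 30° rotation: the query point maps to (10.580, 19.526) in the un-rotated model frame. The nearest boundary edge runs (0.00, 20.00)→(20.50, 20.00); distance from the point to it = 0.47 mm. (Shell/infill is judged within the island containing the point — the largest one.) The point is inside the cross-section, 0.47 mm from the nearest boundary — within the 0.8 mm shell band (2 × 0.4).

shell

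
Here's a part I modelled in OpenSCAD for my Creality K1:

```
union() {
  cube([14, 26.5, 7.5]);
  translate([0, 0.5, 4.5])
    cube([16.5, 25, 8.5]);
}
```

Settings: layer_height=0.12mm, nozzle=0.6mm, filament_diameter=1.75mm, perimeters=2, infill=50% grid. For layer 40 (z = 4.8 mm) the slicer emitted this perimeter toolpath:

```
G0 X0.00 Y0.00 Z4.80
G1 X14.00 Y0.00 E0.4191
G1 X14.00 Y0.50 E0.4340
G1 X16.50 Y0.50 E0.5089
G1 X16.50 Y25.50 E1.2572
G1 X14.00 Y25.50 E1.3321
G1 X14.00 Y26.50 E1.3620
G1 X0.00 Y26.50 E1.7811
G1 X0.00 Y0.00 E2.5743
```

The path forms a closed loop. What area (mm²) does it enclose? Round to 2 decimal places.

Apply the shoelace formula to the sequence of (X, Y) vertices; enclosed area = 433.50 mm².

433.50 mm²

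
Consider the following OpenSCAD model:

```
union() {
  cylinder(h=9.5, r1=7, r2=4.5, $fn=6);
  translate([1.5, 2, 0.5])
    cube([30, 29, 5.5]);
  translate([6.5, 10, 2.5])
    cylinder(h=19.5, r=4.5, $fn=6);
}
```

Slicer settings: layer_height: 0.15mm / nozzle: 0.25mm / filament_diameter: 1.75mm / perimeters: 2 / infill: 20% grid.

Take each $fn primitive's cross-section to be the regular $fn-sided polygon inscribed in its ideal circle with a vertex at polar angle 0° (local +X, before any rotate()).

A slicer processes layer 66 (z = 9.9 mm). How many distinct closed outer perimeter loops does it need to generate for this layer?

1

At z = 9.9 mm: the cone does not reach this height (z outside [0, 9.5]); the cube at (1.5, 2) is absent (z outside [0.5, 6]); the r=4.5 cylinder at (6.5, 10) contributes a regular 6-gon of circumradius 4.5; Combining (union): only the r=4.5 cylinder at (6.5, 10) is present, so the union is just that shape — 1 connected region. The result has 1 disconnected region.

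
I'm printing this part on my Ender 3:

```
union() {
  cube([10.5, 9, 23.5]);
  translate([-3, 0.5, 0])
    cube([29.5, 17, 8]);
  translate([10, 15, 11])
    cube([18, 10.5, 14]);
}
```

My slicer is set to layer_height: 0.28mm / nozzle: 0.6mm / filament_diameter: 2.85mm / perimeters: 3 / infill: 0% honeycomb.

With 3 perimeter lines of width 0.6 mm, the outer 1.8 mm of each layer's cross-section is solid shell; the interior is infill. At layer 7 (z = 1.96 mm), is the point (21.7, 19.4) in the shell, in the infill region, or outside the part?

outside

At z = 1.96 mm: the cube is present — its section is the full 10.5×9 rectangle; the 29.5×17 cube at (-3, 0.5) contributes its full rectangle; the cube at (10, 15) is absent (z outside [11, 25]); Taking the union: the regions partially overlap (shared area 89.25 mm²), so overlapping operands fuse into one piece — 1 connected region. Overall, the cross-section is a single solid region. The nearest boundary edge runs (-3.00, 17.50)→(26.50, 17.50); distance from the point to it = 1.90 mm. The point is not inside any of the regions above, so it lies outside the cross-section (1.90 mm from the nearest boundary).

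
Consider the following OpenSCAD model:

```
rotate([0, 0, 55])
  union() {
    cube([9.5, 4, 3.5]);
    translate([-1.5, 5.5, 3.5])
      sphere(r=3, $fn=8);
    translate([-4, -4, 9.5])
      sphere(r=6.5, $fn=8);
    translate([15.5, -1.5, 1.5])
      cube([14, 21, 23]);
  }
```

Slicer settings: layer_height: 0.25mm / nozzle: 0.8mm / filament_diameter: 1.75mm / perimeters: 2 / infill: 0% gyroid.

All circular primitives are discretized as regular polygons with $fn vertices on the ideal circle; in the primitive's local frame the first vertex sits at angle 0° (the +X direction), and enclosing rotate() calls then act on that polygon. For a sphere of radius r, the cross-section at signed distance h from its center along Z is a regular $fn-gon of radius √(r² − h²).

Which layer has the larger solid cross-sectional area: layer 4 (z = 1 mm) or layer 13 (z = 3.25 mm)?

layer 13 (z = 3.25 mm)

Layer 4 (z = 1): the cube (footprint 9.5×4) is included at this height (area 38.00 mm²); the r=3 sphere at (-1.5, 5.5) slices to a regular 8-gon of circumradius 1.658 (√(r²−h²) with h=2.5 from center) (area = (8/2)·1.658²·sin(360°/8) = 7.78 mm²); the sphere at (-4, -4) is absent (|z−center|=8.500 > r=6.5); the cube at (15.5, -1.5) is not intersected at this z (z outside [1.5, 24.5]); Combining (union): the 2 present regions are separate (no shared area or edge), so areas and boundary lengths simply add and each stays a separate island — area = 45.78 mm²; (whole slice rotated 55° about Z — lengths, areas and connectivity unchanged). So its area = 45.78 mm². Layer 13 (z = 3.25): the 9.5×4 cube contributes its full rectangle (area 38.00 mm²); the sphere at (-1.5, 5.5): section is a regular 8-gon, circumradius = √(r²−h²) = √(3²−0.25²) = 2.990 (area = (8/2)·2.990²·sin(360°/8) = 25.28 mm²); the r=6.5 sphere at (-4, -4) contributes a regular 8-gon of circumradius √(6.5²−6.25²) = 1.785 (area = (8/2)·1.785²·sin(360°/8) = 9.02 mm²); the cube at (15.5, -1.5) is present — its section is the full 14×21 rectangle (area 294.00 mm²); Taking the union: the regions partially overlap — summed areas 366.29 mm² minus the doubly-counted overlap 0.53 mm² gives 365.76 mm² — area = 365.76 mm²; (rotated 55° about Z; rotation is an isometry so areas/perimeters/island counts are preserved). So its area = 365.76 mm². Layer 13 is larger (365.76 vs 45.78 mm²).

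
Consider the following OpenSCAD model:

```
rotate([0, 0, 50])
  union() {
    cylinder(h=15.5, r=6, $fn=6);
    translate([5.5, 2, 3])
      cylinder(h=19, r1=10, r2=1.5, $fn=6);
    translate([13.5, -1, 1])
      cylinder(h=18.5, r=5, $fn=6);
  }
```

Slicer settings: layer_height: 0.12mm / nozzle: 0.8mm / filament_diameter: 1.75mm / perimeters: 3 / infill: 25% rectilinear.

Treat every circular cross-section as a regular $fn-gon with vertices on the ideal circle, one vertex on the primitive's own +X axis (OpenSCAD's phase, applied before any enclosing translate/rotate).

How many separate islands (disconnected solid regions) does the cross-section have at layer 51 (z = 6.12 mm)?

1

At z = 6.12 mm: the r=6 cylinder gives a regular 6-gon of circumradius 6 (constant along its height); the cone at (5.5, 2): at t=0.164 of its height the radius interpolates to r₁+(r₂−r₁)t = 8.604, giving a regular 6-gon of that circumradius; the cylinder at (13.5, -1): section is a regular 6-gon, circumradius r=5; Merging all regions: the regions partially overlap (shared area 83.37 mm²), so overlapping operands fuse into one piece — 1 connected region; (rotated 50° about Z; rotation is an isometry so areas/perimeters/island counts are preserved). Overall, the cross-section is a single solid region. Island count = 1.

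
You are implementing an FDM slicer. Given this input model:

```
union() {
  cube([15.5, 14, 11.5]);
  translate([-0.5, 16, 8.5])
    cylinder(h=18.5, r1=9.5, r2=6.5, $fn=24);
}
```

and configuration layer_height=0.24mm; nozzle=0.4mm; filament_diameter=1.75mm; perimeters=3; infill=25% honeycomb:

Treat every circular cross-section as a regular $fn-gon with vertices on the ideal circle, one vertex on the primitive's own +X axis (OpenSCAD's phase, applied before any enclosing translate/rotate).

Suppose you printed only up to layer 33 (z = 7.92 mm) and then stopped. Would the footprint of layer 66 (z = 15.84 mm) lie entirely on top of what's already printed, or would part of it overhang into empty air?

Compare the two slices. At z = 7.92: the cube (footprint 15.5×14) is included at this height (area 217.00 mm²); the cone at (-0.5, 16) is not intersected at this z (z outside [8.5, 27]); Combining (union): only the 15.5×14 cube is present, so the union is just that shape — area = 217.00 mm². At z = 15.84: the cube is absent (z outside [0, 11.5]); the cone at (-0.5, 16) contributes a regular 24-gon of circumradius 8.310 (interpolated between r1=9.5 and r2=6.5 at t=0.397) (area = (24/2)·8.310²·sin(360°/24) = 214.46 mm²); Combining (union): only the cone at (-0.5, 16) is present, so the union is just that shape — area = 214.46 mm². Checking containment: at z = 15.84 the cross-section extends beyond the z = 7.92 cross-section by about 180.34 mm².

part overhangs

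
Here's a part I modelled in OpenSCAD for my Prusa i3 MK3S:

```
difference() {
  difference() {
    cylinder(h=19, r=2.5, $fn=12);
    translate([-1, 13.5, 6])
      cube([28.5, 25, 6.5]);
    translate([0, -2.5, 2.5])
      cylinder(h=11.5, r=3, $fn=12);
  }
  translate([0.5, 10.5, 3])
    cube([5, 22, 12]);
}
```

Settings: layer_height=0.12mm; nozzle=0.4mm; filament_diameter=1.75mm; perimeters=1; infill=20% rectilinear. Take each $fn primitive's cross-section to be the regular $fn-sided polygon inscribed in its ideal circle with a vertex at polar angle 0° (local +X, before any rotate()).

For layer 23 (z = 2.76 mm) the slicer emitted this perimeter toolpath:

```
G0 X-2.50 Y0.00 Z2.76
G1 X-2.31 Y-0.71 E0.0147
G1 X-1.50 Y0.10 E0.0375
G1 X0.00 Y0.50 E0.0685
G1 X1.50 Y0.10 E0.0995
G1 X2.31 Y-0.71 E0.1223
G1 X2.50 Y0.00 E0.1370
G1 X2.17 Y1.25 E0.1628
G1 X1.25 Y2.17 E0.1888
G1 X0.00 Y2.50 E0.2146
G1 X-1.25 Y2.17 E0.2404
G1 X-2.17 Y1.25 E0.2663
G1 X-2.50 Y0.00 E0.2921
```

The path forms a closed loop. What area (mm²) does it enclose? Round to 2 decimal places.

Apply the shoelace formula to the sequence of (X, Y) vertices; enclosed area = 9.13 mm².

9.13 mm²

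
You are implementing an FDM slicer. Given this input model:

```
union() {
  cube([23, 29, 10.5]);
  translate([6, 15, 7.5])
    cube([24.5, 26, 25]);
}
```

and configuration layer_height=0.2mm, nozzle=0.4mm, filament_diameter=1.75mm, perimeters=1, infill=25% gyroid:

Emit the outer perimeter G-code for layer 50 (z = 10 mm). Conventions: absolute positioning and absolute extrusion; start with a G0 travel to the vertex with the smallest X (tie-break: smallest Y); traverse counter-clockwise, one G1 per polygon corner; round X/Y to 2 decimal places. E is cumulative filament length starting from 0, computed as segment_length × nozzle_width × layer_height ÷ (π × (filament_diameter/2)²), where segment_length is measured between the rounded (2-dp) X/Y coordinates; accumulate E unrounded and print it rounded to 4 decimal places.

At z = 10 mm: the 23×29 cube contributes its full rectangle; the cube at (6, 15) is present — its section is the full 24.5×26 rectangle; Taking the union: the regions partially overlap (shared area 238.00 mm²), so overlapping operands fuse into one piece — 1 connected region. The outline is a single polygon with 8 vertices. Extrusion per mm of travel: 0.4 × 0.2 / (π × 0.875²) = 0.033260. Accumulating E over each segment gives final E = 4.7562.

G0 X0.00 Y0.00 Z10.00
G1 X23.00 Y0.00 E0.7650
G1 X23.00 Y15.00 E1.2639
G1 X30.50 Y15.00 E1.5133
G1 X30.50 Y41.00 E2.3781
G1 X6.00 Y41.00 E3.1930
G1 X6.00 Y29.00 E3.5921
G1 X0.00 Y29.00 E3.7917
G1 X0.00 Y0.00 E4.7562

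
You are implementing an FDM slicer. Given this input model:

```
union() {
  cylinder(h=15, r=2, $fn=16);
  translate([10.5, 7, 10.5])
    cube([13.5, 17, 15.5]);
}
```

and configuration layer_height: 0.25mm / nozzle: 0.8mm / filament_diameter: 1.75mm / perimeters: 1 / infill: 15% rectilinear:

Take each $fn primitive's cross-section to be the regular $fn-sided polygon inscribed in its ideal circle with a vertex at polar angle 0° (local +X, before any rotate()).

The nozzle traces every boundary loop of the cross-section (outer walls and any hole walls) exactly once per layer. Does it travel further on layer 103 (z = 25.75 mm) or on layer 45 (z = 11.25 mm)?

Layer 103 (z = 25.75): the cylinder is absent (z outside [0, 15]); the 13.5×17 cube at (10.5, 7) contributes its full rectangle (perimeter 61.00 mm); Taking the union: only the 13.5×17 cube at (10.5, 7) is present, so the union is just that shape — boundary = 61.00 mm. So its perimeter = 61.00 mm. Layer 45 (z = 11.25): the r=2 cylinder contributes a regular 16-gon of circumradius 2 (perimeter = 2·16·2.000·sin(180°/16) = 12.49 mm); the cube at (10.5, 7) (footprint 13.5×17) is included at this height (perimeter 61.00 mm); Combining (union): the 2 present regions are separate (no shared area or edge), so areas and boundary lengths simply add and each stays a separate island — boundary = 73.49 mm. So its perimeter = 73.49 mm. Layer 45 is larger (73.49 vs 61.00 mm).

layer 45 (z = 11.25 mm)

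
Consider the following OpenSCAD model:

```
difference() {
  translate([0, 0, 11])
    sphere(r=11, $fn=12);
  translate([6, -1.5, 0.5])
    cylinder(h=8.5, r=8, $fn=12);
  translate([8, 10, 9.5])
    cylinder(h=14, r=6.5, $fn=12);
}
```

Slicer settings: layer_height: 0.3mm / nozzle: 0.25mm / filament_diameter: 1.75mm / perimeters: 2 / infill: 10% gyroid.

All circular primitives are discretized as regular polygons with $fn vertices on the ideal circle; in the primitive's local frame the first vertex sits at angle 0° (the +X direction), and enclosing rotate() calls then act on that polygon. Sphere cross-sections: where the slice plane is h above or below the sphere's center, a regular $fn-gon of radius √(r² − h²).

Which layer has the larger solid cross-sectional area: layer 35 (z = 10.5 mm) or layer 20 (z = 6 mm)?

layer 35 (z = 10.5 mm)

Layer 35 (z = 10.5): the r=11 sphere slices to a regular 12-gon of circumradius 10.989 (√(r²−h²) with h=0.5 from center) (area = (12/2)·10.989²·sin(360°/12) = 362.25 mm²); the cylinder at (6, -1.5) does not reach this height (z outside [0.5, 9]); the r=6.5 cylinder at (8, 10) contributes a regular 12-gon of circumradius 6.5 (area = (12/2)·6.500²·sin(360°/12) = 126.75 mm²); After the difference (first − rest): starting from the r=11 sphere (362.25 mm²), the r=6.5 cylinder at (8, 10) partially overlaps it — only the 31.68 mm² overlap (of its 126.75 mm²) is removed, clipping the outline — area = 330.57 mm². So its area = 330.57 mm². Layer 20 (z = 6): the sphere: section is a regular 12-gon, circumradius = √(r²−h²) = √(11²−5²) = 9.798 (area = (12/2)·9.798²·sin(360°/12) = 288.00 mm²); the r=8 cylinder at (6, -1.5) gives a regular 12-gon of circumradius 8 (constant along its height) (area = (12/2)·8.000²·sin(360°/12) = 192.00 mm²); the cylinder at (8, 10) does not reach this height (z outside [9.5, 23.5]); After the difference (first − rest): starting from the r=11 sphere (288.00 mm²), the r=8 cylinder at (6, -1.5) partially overlaps it — only the 130.38 mm² overlap (of its 192.00 mm²) is removed, clipping the outline — area = 157.62 mm². So its area = 157.62 mm². Layer 35 is larger (330.57 vs 157.62 mm²).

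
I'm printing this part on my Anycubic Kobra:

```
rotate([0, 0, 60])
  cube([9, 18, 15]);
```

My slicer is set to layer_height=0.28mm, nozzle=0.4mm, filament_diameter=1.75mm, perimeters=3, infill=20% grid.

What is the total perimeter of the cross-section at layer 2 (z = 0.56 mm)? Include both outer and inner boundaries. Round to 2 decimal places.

At z = 0.56 mm: the cube (footprint 9×18) is included at this height (perimeter 54.00 mm); (whole slice rotated 60° about Z — lengths, areas and connectivity unchanged). Overall, the cross-section is a single solid region. Total boundary length (outer) = 54.00 mm.

54.00 mm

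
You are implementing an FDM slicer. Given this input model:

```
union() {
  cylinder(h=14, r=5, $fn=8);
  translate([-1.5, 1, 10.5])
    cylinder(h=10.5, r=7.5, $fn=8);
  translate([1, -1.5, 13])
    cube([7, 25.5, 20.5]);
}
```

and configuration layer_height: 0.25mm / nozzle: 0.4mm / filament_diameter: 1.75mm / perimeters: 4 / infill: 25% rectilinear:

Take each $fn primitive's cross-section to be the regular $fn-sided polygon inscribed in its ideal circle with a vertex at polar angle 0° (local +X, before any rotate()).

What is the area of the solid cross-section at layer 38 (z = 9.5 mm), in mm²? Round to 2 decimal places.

At z = 9.5 mm: the r=5 cylinder gives a regular 8-gon of circumradius 5 (constant along its height) (area = (8/2)·5.000²·sin(360°/8) = 70.71 mm²); the cylinder at (-1.5, 1) is not intersected at this z (z outside [10.5, 21]); the cube at (1, -1.5) does not reach this height (z outside [13, 33.5]); Combining (union): only the r=5 cylinder is present, so the union is just that shape — area = 70.71 mm². Overall, the cross-section is a single solid region. Net area = 70.71 mm².

70.71 mm²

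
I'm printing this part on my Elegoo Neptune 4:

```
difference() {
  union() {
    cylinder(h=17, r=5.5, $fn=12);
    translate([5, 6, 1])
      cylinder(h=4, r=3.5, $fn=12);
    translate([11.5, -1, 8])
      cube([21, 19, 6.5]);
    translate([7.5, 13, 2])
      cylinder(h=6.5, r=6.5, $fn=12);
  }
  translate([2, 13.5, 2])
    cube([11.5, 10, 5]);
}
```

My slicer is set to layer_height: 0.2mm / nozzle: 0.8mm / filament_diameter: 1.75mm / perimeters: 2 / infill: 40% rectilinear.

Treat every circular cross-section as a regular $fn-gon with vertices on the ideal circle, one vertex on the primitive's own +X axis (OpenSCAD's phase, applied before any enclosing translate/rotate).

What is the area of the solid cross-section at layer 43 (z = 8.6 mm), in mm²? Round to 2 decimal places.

489.75 mm²

At z = 8.6 mm: the cylinder: section is a regular 12-gon, circumradius r=5.5 (area = (12/2)·5.500²·sin(360°/12) = 90.75 mm²); the cylinder at (5, 6) is not intersected at this z (z outside [1, 5]); the cube at (11.5, -1) (footprint 21×19) is included at this height (area 399.00 mm²); the cylinder at (7.5, 13) is absent (z outside [2, 8.5]); Combining (union): the 2 present regions are separate (no shared area or edge), so areas and boundary lengths simply add and each stays a separate island — area = 489.75 mm²; the cube at (2, 13.5) is absent (z outside [2, 7]); Subtracting the remaining from the first: none of the subtracted shapes is present at this height, so that combined region is unchanged — area = 489.75 mm². Overall, the cross-section has 2 separate islands. Net area = 489.75 mm².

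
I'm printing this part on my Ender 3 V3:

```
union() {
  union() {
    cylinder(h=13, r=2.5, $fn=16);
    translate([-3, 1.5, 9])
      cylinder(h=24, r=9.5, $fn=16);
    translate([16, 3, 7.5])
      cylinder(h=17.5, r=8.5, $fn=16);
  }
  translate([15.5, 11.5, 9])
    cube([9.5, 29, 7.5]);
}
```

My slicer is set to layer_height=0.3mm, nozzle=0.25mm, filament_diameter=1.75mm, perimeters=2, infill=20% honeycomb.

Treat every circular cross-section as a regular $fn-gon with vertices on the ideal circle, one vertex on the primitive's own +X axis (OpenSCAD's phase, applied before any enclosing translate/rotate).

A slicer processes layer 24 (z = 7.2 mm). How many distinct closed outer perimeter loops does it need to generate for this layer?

At z = 7.2 mm: the r=2.5 cylinder gives a regular 16-gon of circumradius 2.5 (constant along its height); the cylinder at (-3, 1.5) is not intersected at this z (z outside [9, 33]); the cylinder at (16, 3) is absent (z outside [7.5, 25]); Merging all regions: only the r=2.5 cylinder is present, so the union is just that shape — 1 connected region; the cube at (15.5, 11.5) does not reach this height (z outside [9, 16.5]); Taking the union: only that combined region is present, so the union is just that shape — 1 connected region. The result has 1 disconnected region.

1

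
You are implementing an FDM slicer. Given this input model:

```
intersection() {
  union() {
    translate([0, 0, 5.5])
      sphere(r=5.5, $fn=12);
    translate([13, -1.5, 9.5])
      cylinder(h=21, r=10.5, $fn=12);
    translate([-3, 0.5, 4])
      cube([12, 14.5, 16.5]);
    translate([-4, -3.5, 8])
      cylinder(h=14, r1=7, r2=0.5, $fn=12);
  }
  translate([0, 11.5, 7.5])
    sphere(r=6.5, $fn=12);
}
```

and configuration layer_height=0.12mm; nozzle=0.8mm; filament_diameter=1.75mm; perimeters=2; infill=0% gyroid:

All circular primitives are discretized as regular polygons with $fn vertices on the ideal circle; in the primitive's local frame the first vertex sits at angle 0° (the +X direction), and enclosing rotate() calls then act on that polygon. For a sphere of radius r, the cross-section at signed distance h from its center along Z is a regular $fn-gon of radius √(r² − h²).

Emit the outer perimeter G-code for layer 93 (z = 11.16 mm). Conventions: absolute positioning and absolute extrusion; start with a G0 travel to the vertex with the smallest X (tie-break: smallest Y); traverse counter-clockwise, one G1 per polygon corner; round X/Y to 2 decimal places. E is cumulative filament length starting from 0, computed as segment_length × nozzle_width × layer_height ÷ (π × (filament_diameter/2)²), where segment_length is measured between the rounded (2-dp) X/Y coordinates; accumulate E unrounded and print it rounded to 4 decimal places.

At z = 11.16 mm: the sphere does not reach this height (|z−center|=5.660 > r=5.5); the r=10.5 cylinder at (13, -1.5) contributes a regular 12-gon of circumradius 10.5; the 12×14.5 cube at (-3, 0.5) contributes its full rectangle; the cone at (-4, -3.5) contributes a regular 12-gon of circumradius 5.533 (interpolated between r1=7 and r2=0.5 at t=0.226); Merging all regions: the regions partially overlap (shared area 32.50 mm²), so overlapping operands fuse into one piece — 1 connected region; the r=6.5 sphere at (0, 11.5) contributes a regular 12-gon of circumradius √(6.5²−3.66²) = 5.372; Keeping only the common overlap: the r=6.5 sphere at (0, 11.5) partially overlaps that combined region; clipping to the common part keeps 63.93 mm² — 1 connected region. The outline is a single polygon with 9 vertices. Extrusion per mm of travel: 0.8 × 0.12 / (π × 0.875²) = 0.039912. Accumulating E over each segment gives final E = 1.2043.

G0 X-3.00 Y7.16 Z11.16
G1 X-2.69 Y6.85 E0.0175
G1 X0.00 Y6.13 E0.1286
G1 X2.69 Y6.85 E0.2398
G1 X4.65 Y8.81 E0.3504
G1 X5.37 Y11.50 E0.4616
G1 X4.65 Y14.19 E0.5727
G1 X3.84 Y15.00 E0.6184
G1 X-3.00 Y15.00 E0.8914
G1 X-3.00 Y7.16 E1.2043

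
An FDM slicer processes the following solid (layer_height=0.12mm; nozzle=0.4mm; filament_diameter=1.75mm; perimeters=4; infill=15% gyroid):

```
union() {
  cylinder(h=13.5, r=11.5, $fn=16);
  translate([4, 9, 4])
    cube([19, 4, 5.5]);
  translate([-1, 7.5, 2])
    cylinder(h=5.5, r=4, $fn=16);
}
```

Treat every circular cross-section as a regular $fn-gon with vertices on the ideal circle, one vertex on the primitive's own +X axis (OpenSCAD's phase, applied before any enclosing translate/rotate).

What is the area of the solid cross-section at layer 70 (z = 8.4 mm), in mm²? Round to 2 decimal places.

478.24 mm²

At z = 8.4 mm: the r=11.5 cylinder gives a regular 16-gon of circumradius 11.5 (constant along its height) (area = (16/2)·11.500²·sin(360°/16) = 404.88 mm²); the cube at (4, 9) is present — its section is the full 19×4 rectangle (area 76.00 mm²); the cylinder at (-1, 7.5) is absent (z outside [2, 7.5]); Taking the union: the regions partially overlap — summed areas 480.88 mm² minus the doubly-counted overlap 2.64 mm² gives 478.24 mm² — area = 478.24 mm². Overall, the cross-section is a single solid region. Net area = 478.24 mm².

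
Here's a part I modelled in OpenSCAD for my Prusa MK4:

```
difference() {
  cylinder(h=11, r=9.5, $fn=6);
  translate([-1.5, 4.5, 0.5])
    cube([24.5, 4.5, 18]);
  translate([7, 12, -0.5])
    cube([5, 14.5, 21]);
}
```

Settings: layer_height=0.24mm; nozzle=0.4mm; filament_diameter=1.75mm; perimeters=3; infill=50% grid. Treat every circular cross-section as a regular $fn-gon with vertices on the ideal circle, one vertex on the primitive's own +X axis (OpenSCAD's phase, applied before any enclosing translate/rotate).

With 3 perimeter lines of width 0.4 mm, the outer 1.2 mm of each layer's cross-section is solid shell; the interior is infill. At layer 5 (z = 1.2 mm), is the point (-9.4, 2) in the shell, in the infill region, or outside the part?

outside

At z = 1.2 mm: the r=9.5 cylinder contributes a regular 6-gon of circumradius 9.5; the cube at (-1.5, 4.5) (footprint 24.5×4.5) is included at this height; the cube at (7, 12) is present — its section is the full 5×14.5 rectangle; Taking the first minus the rest: starting from the r=9.5 cylinder, the 24.5×4.5 cube at (-1.5, 4.5) partially overlaps it — only the 27.31 mm² overlap (of its 110.25 mm²) is removed, clipping the outline; the 5×14.5 cube at (7, 12) misses the remaining region (no effect) — 1 connected region. Overall, the cross-section is a single solid region. The nearest boundary edge runs (-9.50, 0.00)→(-4.75, 8.23); distance from the point to it = 0.91 mm. The point is not inside any of the regions above, so it lies outside the cross-section (0.91 mm from the nearest boundary).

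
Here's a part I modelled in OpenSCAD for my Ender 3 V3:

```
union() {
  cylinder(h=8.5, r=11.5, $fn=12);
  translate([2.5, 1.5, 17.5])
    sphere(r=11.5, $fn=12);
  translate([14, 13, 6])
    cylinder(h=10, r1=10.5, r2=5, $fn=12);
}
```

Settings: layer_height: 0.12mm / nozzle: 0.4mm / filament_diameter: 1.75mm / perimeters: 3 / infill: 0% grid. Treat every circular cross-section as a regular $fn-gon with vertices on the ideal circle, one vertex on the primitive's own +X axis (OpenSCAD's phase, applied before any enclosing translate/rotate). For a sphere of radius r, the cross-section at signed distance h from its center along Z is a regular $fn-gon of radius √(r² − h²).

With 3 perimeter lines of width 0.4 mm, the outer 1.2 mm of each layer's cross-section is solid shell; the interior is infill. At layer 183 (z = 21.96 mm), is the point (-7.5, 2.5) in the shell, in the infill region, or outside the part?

At z = 21.96 mm: the cylinder is not intersected at this z (z outside [0, 8.5]); the sphere at (2.5, 1.5): section is a regular 12-gon, circumradius = √(r²−h²) = √(11.5²−4.46²) = 10.600; the cone at (14, 13) is absent (z outside [6, 16]); Merging all regions: only the r=11.5 sphere at (2.5, 1.5) is present, so the union is just that shape — 1 connected region. Overall, the cross-section is a single solid region. The nearest boundary edge runs (-6.68, 6.80)→(-8.10, 1.50); distance from the point to it = 0.32 mm. The point is inside the cross-section, 0.32 mm from the nearest boundary — within the 1.2 mm shell band (3 × 0.4).

shell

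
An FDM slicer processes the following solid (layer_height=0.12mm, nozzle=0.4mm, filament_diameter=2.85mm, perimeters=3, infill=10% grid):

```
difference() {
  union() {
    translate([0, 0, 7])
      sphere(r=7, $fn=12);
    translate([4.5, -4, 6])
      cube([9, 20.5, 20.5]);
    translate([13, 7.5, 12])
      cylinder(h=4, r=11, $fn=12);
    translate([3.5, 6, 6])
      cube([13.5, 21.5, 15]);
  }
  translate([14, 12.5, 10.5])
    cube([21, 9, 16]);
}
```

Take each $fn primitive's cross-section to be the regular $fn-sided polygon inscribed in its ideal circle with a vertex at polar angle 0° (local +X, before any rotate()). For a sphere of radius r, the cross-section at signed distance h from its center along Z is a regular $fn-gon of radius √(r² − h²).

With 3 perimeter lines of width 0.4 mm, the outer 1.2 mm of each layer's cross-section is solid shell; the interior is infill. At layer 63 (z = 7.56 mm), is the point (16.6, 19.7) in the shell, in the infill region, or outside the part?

At z = 7.56 mm: the r=7 sphere slices to a regular 12-gon of circumradius 6.978 (√(r²−h²) with h=0.56 from center); the 9×20.5 cube at (4.5, -4) contributes its full rectangle; the cylinder at (13, 7.5) is absent (z outside [12, 16]); the 13.5×21.5 cube at (3.5, 6) contributes its full rectangle; Combining (union): the regions partially overlap (shared area 110.37 mm²), so overlapping operands fuse into one piece — 1 connected region with 1 hole; the cube at (14, 12.5) is absent (z outside [10.5, 26.5]); Subtracting the remaining from the first: none of the subtracted shapes is present at this height, so the result so far is unchanged — 1 connected region with 1 hole. Overall, the cross-section is one region with 1 hole. The nearest boundary edge runs (17.00, 27.50)→(17.00, 6.00); distance from the point to it = 0.40 mm. The point is inside the cross-section, 0.40 mm from the nearest boundary — within the 1.2 mm shell band (3 × 0.4).

shell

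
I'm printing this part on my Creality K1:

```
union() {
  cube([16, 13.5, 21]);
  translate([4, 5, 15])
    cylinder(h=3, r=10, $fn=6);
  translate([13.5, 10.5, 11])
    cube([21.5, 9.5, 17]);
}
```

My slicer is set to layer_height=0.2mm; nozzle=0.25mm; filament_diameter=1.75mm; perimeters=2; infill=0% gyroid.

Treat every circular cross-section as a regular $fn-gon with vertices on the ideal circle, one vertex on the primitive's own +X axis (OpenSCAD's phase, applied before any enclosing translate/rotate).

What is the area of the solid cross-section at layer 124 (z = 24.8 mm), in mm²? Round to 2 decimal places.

At z = 24.8 mm: the cube does not reach this height (z outside [0, 21]); the cylinder at (4, 5) is absent (z outside [15, 18]); the cube at (13.5, 10.5) (footprint 21.5×9.5) is included at this height (area 204.25 mm²); Merging all regions: only the 21.5×9.5 cube at (13.5, 10.5) is present, so the union is just that shape — area = 204.25 mm². Overall, the cross-section is a single solid region. Net area = 204.25 mm².

204.25 mm²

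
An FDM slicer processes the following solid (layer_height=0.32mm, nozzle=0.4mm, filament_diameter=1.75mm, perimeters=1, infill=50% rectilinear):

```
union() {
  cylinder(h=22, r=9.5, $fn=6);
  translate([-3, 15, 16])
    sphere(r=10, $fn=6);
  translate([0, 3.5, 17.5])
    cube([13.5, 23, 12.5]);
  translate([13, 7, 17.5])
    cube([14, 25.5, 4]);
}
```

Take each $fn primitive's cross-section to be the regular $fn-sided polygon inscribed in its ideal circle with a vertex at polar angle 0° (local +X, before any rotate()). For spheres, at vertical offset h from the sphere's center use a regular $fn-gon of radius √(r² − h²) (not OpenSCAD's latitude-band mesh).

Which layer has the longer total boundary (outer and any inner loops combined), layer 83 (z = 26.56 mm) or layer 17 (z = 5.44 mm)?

layer 83 (z = 26.56 mm)

Layer 83 (z = 26.56): the cylinder is absent (z outside [0, 22]); the sphere at (-3, 15) is absent (|z−center|=10.560 > r=10); the cube at (0, 3.5) (footprint 13.5×23) is included at this height (perimeter 73.00 mm); the cube at (13, 7) is absent (z outside [17.5, 21.5]); Taking the union: only the 13.5×23 cube at (0, 3.5) is present, so the union is just that shape — boundary = 73.00 mm. So its perimeter = 73.00 mm. Layer 17 (z = 5.44): the r=9.5 cylinder contributes a regular 6-gon of circumradius 9.5 (perimeter = 2·6·9.500·sin(180°/6) = 57.00 mm); the sphere at (-3, 15) is not intersected at this z (|z−center|=10.560 > r=10); the cube at (0, 3.5) is absent (z outside [17.5, 30]); the cube at (13, 7) is not intersected at this z (z outside [17.5, 21.5]); Combining (union): only the r=9.5 cylinder is present, so the union is just that shape — boundary = 57.00 mm. So its perimeter = 57.00 mm. Layer 83 is larger (73.00 vs 57.00 mm).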